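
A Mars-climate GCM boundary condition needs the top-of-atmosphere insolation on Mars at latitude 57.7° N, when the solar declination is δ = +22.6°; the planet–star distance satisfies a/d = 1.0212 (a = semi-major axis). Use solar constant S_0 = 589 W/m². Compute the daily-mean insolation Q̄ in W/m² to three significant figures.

Q̄ ≈ 218 W/m²

cos h₀ = −tan(+57.7°) tan(+22.600°) = -0.6585, h₀ = 2.2896 rad.
Bracket: h₀ sin ϕ sin δ + cos ϕ cos δ sin h₀ = 2.2896×0.84526×0.38430 + 0.53435×0.92321×0.75262 = 0.743739 + 0.371280 = 1.115019.
Inverse-square distance factor (a/d)² = 1.0212² = 1.042849.
Q̄ = (S_0/π) × 1.042849 × [bracket] = (589/π) × 1.042849 × 1.115019 = 218.0 W/m².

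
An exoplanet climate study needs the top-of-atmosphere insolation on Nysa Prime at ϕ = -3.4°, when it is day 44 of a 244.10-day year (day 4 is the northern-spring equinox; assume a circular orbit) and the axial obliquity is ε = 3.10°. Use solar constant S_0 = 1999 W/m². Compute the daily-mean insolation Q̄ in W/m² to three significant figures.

Q̄ ≈ 632 W/m²

Solar longitude: L_s = 360° × (44 − 4)/244.10 = 58.992°.
sin δ = sin 3.10° × sin 58.992° = 0.04635, so δ = +2.657°.
cos h₀ = −tan(-3.4°) tan(+2.657°) = 0.0028, h₀ = 1.5680 rad.
Bracket: h₀ sin ϕ sin δ + cos ϕ cos δ sin h₀ = 1.5680×-0.05931×0.04635 + 0.99824×0.99893×1.00000 = -0.004310 + 0.997172 = 0.992862.
Q̄ = (S_0/π) × [bracket] = (1999/π) × 0.992862 = 631.8 W/m².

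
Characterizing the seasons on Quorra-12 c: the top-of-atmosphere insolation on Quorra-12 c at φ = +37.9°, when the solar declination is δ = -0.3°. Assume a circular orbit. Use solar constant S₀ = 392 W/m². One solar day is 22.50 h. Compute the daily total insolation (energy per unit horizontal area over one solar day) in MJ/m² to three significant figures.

7.92 MJ/m²

cos H₀ = −tan(+37.9°) tan(-0.300°) = 0.0041, H₀ = 1.5667 rad.
Bracket: H₀ sin φ sin δ + cos φ cos δ sin H₀ = 1.5667×0.61429×-0.00524 + 0.78908×0.99999×0.99999 = -0.005043 + 0.789064 = 0.784021.
Q̄ = (S₀/π) × [bracket] = (392/π) × 0.784021 = 97.828 W/m².
Daily total = Q̄ × 22.50 h × 3600 s/h = 97.828 × 22.50 × 3600 / 10⁶ = 7.924 MJ/m².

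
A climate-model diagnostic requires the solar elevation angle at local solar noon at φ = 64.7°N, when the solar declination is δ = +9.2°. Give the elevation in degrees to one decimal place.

34.5°

At local noon the hour angle is zero, so the zenith angle equals |φ − δ| = |+64.7° − (+9.200°)| = 55.500°.
Elevation = 90° − 55.500° = 34.5°.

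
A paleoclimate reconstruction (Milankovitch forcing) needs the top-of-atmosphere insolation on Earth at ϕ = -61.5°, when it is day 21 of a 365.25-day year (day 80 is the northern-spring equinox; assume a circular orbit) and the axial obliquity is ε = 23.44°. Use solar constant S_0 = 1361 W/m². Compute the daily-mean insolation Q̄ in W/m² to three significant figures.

Solar longitude: L_s = 360° × (21 − 80)/365.25 = -58.152°, i.e. -58.152° + 360° = 301.848°.
sin δ = sin 23.44° × sin 301.848° = -0.33790, so δ = -19.749°.
cos h₀ = −tan(-61.5°) tan(-19.749°) = -0.6612, h₀ = 2.2933 rad.
Bracket: h₀ sin ϕ sin δ + cos ϕ cos δ sin h₀ = 2.2933×-0.87882×-0.33790 + 0.47716×0.94118×0.75018 = 0.681003 + 0.336901 = 1.017904.
Q̄ = (S_0/π) × [bracket] = (1361/π) × 1.017904 = 441.0 W/m².

Q̄ ≈ 441 W/m²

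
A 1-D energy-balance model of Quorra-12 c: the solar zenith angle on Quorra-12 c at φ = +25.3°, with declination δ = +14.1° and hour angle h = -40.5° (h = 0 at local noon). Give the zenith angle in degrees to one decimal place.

cos θ_z = sin φ sin δ + cos φ cos δ cos h = 0.104111 + 0.666758 = 0.770869.
θ_z = arccos(0.770869) = 39.6°.

θ_z = 39.6°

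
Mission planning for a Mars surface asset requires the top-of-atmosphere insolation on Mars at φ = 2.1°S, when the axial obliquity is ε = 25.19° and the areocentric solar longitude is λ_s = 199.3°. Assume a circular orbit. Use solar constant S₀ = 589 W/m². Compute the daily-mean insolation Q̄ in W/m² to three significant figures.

Q̄ ≈ 187 W/m²

sin δ = sin 25.19° × sin 199.3° = -0.14067, so δ = -8.087°.
cos H₀ = −tan(-2.1°) tan(-8.087°) = -0.0052, H₀ = 1.5760 rad.
Bracket: H₀ sin φ sin δ + cos φ cos δ sin H₀ = 1.5760×-0.03664×-0.14067 + 0.99933×0.99006×0.99999 = 0.008123 + 0.989387 = 0.997510.
Q̄ = (S₀/π) × [bracket] = (589/π) × 0.997510 = 187.0 W/m².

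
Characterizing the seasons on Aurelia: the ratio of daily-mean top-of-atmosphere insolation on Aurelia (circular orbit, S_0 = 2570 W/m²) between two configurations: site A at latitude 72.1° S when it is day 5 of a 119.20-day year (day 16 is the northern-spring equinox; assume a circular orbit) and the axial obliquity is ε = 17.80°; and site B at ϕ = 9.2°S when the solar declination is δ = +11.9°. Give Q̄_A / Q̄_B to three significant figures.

— Configuration A (ϕ=-72.1°):
Solar longitude: L_s = 360° × (5 − 16)/119.20 = -33.221°, i.e. -33.221° + 360° = 326.779°.
sin δ = sin 17.80° × sin 326.779° = -0.16748, so δ = -9.642°.
cos h₀ = −tan(-72.1°) tan(-9.642°) = -0.5260, h₀ = 2.1246 rad.
Bracket: h₀ sin ϕ sin δ + cos ϕ cos δ sin h₀ = 2.1246×-0.95159×-0.16748 + 0.30736×0.98587×0.85050 = 0.338602 + 0.257716 = 0.596318.
Q̄ = (S_0/π) × [bracket] = (2570/π) × 0.596318 = 487.82 W/m².
— Configuration B (ϕ=-9.2°):
cos h₀ = −tan(-9.2°) tan(+11.900°) = 0.0341, h₀ = 1.5367 rad.
Bracket: h₀ sin ϕ sin δ + cos ϕ cos δ sin h₀ = 1.5367×-0.15988×0.20620 + 0.98714×0.97851×0.99942 = -0.050661 + 0.965366 = 0.914705.
Q̄ = (S_0/π) × [bracket] = (2570/π) × 0.914705 = 748.28 W/m².
Ratio Q̄_A / Q̄_B = 487.82 / 748.28 = 0.6519.

Q̄_A / Q̄_B ≈ 0.652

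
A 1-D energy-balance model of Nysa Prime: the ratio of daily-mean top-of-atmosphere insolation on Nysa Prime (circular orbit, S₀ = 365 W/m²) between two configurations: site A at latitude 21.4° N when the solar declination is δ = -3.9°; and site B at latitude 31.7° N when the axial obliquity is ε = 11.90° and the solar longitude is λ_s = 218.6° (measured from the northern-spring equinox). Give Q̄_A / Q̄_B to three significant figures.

— Configuration A (φ=+21.4°):
cos H₀ = −tan(+21.4°) tan(-3.900°) = 0.0267, H₀ = 1.5441 rad.
Bracket: H₀ sin φ sin δ + cos φ cos δ sin H₀ = 1.5441×0.36488×-0.06802 + 0.93106×0.99768×0.99964 = -0.038323 + 0.928566 = 0.890243.
Q̄ = (S₀/π) × [bracket] = (365/π) × 0.890243 = 103.43 W/m².
— Configuration B (φ=+31.7°):
Solar declination: sin δ = sin ε · sin λ_s = sin 11.90° × sin 218.6° = -0.12865, so δ = -7.391°.
cos H₀ = −tan(+31.7°) tan(-7.391°) = 0.0801, H₀ = 1.4906 rad.
Bracket: H₀ sin φ sin δ + cos φ cos δ sin H₀ = 1.4906×0.52547×-0.12865 + 0.85081×0.99169×0.99679 = -0.100767 + 0.841031 = 0.740264.
Q̄ = (S₀/π) × [bracket] = (365/π) × 0.740264 = 86.006 W/m².
Ratio Q̄_A / Q̄_B = 103.43 / 86.006 = 1.203.

Q̄_A / Q̄_B ≈ 1.20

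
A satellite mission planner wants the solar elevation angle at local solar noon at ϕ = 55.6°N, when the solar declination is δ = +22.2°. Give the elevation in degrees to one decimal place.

At local noon the hour angle is zero, so the zenith angle equals |ϕ − δ| = |+55.6° − (+22.200°)| = 33.400°.
Elevation = 90° − 33.400° = 56.6°.

56.6°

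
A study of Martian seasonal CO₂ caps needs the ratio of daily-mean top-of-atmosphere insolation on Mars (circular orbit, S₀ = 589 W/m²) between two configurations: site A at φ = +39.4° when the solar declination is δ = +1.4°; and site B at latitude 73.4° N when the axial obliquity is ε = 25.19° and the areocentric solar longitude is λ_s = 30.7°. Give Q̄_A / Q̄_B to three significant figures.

— Configuration A (φ=+39.4°):
cos H₀ = −tan(+39.4°) tan(+1.400°) = -0.0201, H₀ = 1.5909 rad.
Bracket: H₀ sin φ sin δ + cos φ cos δ sin H₀ = 1.5909×0.63473×0.02443 + 0.77273×0.99970×0.99980 = 0.024669 + 0.772344 = 0.797013.
Q̄ = (S₀/π) × [bracket] = (589/π) × 0.797013 = 149.43 W/m².
— Configuration B (φ=+73.4°):
sin δ = sin 25.19° × sin 30.7° = 0.21730, so δ = +12.550°.
cos H₀ = −tan(+73.4°) tan(+12.550°) = -0.7468, H₀ = 2.4140 rad.
Bracket: H₀ sin φ sin δ + cos φ cos δ sin H₀ = 2.4140×0.95832×0.21730 + 0.28569×0.97611×0.66510 = 0.502698 + 0.185473 = 0.688171.
Q̄ = (S₀/π) × [bracket] = (589/π) × 0.688171 = 129.02 W/m².
Ratio Q̄_A / Q̄_B = 149.43 / 129.02 = 1.158.

Q̄_A / Q̄_B ≈ 1.16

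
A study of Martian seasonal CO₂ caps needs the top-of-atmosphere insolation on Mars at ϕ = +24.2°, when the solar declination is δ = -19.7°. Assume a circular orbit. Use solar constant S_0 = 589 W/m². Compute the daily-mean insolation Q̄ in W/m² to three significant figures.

Q̄ ≈ 122 W/m²

cos h₀ = −tan(+24.2°) tan(-19.700°) = 0.1609, h₀ = 1.4092 rad.
Bracket: h₀ sin ϕ sin δ + cos ϕ cos δ sin h₀ = 1.4092×0.40992×-0.33710 + 0.91212×0.94147×0.98697 = -0.194729 + 0.847544 = 0.652815.
Q̄ = (S_0/π) × [bracket] = (589/π) × 0.652815 = 122.4 W/m².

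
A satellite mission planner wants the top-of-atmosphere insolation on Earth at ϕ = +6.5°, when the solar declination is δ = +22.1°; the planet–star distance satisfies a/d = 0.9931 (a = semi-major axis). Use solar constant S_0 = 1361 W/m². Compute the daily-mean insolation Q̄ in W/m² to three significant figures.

cos h₀ = −tan(+6.5°) tan(+22.100°) = -0.0463, h₀ = 1.6171 rad.
Bracket: h₀ sin ϕ sin δ + cos ϕ cos δ sin h₀ = 1.6171×0.11320×0.37622 + 0.99357×0.92653×0.99893 = 0.068869 + 0.919587 = 0.988456.
Inverse-square distance factor (a/d)² = 0.9931² = 0.986248.
Q̄ = (S_0/π) × 0.986248 × [bracket] = (1361/π) × 0.986248 × 0.988456 = 422.3 W/m².

Q̄ ≈ 422 W/m²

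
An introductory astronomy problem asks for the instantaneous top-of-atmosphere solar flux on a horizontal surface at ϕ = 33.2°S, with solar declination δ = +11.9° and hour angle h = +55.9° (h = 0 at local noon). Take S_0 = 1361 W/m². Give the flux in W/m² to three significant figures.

cos θ_z = sin ϕ sin δ + cos ϕ cos δ cos h = -0.112910 + 0.459041 = 0.346131.
Flux = S_0 · cos θ_z = 1361 × 0.346131 = 471.1 W/m².

471 W/m²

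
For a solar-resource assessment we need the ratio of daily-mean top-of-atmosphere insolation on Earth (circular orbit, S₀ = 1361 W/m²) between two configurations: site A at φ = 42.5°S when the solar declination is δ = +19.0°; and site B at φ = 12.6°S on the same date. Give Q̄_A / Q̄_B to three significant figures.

— Configuration A (φ=-42.5°):
cos H₀ = −tan(-42.5°) tan(+19.000°) = 0.3155, H₀ = 1.2498 rad.
Bracket: H₀ sin φ sin δ + cos φ cos δ sin H₀ = 1.2498×-0.67559×0.32557 + 0.73728×0.94552×0.94892 = -0.274896 + 0.661504 = 0.386608.
Q̄ = (S₀/π) × [bracket] = (1361/π) × 0.386608 = 167.49 W/m².
— Configuration B (φ=-12.6°):
cos H₀ = −tan(-12.6°) tan(+19.000°) = 0.0770, H₀ = 1.4938 rad.
Bracket: H₀ sin φ sin δ + cos φ cos δ sin H₀ = 1.4938×-0.21814×0.32557 + 0.97592×0.94552×0.99703 = -0.106089 + 0.920011 = 0.813922.
Q̄ = (S₀/π) × [bracket] = (1361/π) × 0.813922 = 352.61 W/m².
Ratio Q̄_A / Q̄_B = 167.49 / 352.61 = 0.4750.

Q̄_A / Q̄_B ≈ 0.475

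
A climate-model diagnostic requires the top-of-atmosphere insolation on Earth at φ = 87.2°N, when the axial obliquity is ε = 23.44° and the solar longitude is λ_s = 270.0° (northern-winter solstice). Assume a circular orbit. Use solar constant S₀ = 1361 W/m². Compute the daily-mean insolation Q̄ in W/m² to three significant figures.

Q̄ ≈ 0.00 W/m²

Solar declination: sin δ = sin ε · sin λ_s = sin 23.44° × sin 270.0° = -0.39779, so δ = -23.440°.
cos H₀ = −tan(+87.2°) tan(-23.440°) = 8.8649 ≥ 1 ⇒ polar night, H₀ = 0 and Q̄ = 0.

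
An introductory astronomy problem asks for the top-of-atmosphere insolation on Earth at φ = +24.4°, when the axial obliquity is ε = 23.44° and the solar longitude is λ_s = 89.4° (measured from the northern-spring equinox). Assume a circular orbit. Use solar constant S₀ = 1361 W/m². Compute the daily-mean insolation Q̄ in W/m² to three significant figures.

Solar declination: sin δ = sin ε · sin λ_s = sin 23.44° × sin 89.4° = 0.39777, so δ = +23.439°.
cos H₀ = −tan(+24.4°) tan(+23.439°) = -0.1967, H₀ = 1.7687 rad.
Bracket: H₀ sin φ sin δ + cos φ cos δ sin H₀ = 1.7687×0.41310×0.39777 + 0.91068×0.91749×0.98047 = 0.290631 + 0.819222 = 1.109853.
Q̄ = (S₀/π) × [bracket] = (1361/π) × 1.109853 = 480.8 W/m².

Q̄ ≈ 481 W/m²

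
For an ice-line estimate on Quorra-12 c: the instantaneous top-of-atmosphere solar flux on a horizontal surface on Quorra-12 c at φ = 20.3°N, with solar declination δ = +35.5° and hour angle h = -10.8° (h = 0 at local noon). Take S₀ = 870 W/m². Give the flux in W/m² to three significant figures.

828 W/m²

cos θ_z = sin φ sin δ + cos φ cos δ cos h = 0.201467 + 0.750025 = 0.951492.
Flux = S₀ · cos θ_z = 870 × 0.951492 = 827.8 W/m².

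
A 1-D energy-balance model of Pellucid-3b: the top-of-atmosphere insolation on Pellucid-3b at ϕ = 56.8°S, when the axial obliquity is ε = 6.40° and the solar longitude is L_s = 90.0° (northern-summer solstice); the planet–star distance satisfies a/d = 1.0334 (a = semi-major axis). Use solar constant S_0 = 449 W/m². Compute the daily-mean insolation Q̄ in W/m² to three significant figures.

Q̄ ≈ 61.9 W/m²

Solar declination: sin δ = sin ε · sin L_s = sin 6.40° × sin 90.0° = 0.11147, so δ = +6.400°.
cos h₀ = −tan(-56.8°) tan(+6.400°) = 0.1714, h₀ = 1.3985 rad.
Bracket: h₀ sin ϕ sin δ + cos ϕ cos δ sin h₀ = 1.3985×-0.83676×0.11147 + 0.54756×0.99377×0.98520 = -0.130443 + 0.536095 = 0.405652.
Inverse-square distance factor (a/d)² = 1.0334² = 1.067916.
Q̄ = (S_0/π) × 1.067916 × [bracket] = (449/π) × 1.067916 × 0.405652 = 61.91 W/m².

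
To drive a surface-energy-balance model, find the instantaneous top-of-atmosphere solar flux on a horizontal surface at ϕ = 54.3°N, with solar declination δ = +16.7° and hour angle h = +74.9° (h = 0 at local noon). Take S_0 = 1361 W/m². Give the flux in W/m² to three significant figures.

516 W/m²

cos θ_z = sin ϕ sin δ + cos ϕ cos δ cos h = 0.233361 + 0.145603 = 0.378964.
Flux = S_0 · cos θ_z = 1361 × 0.378964 = 515.8 W/m².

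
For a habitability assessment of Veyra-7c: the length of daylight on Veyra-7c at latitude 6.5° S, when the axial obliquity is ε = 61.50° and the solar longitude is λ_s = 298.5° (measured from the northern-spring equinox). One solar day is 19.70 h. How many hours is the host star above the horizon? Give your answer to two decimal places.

Solar declination: sin δ = sin ε · sin λ_s = sin 61.50° × sin 298.5° = -0.77232, so δ = -50.563°.
cos H₀ = −tan φ · tan δ = −tan(-6.5°) × tan(-50.563°) = -0.1385, so H₀ = 1.7098 rad = 97.96°.
Daylight = 2H₀/(2π) × 19.70 h = (1.7098/π) × 19.70 = 10.72 h.

10.72 h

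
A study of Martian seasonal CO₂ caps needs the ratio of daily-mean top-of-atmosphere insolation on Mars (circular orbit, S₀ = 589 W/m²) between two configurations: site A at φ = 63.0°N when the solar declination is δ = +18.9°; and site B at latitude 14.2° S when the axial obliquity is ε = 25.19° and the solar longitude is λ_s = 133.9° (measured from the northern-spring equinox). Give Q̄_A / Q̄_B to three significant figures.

Q̄_A / Q̄_B ≈ 1.22

— Configuration A (φ=+63.0°):
cos H₀ = −tan(+63.0°) tan(+18.900°) = -0.6720, H₀ = 2.3076 rad.
Bracket: H₀ sin φ sin δ + cos φ cos δ sin H₀ = 2.3076×0.89101×0.32392 + 0.45399×0.94609×0.74059 = 0.666010 + 0.318095 = 0.984105.
Q̄ = (S₀/π) × [bracket] = (589/π) × 0.984105 = 184.50 W/m².
— Configuration B (φ=-14.2°):
Solar declination: sin δ = sin ε · sin λ_s = sin 25.19° × sin 133.9° = 0.30668, so δ = +17.859°.
cos H₀ = −tan(-14.2°) tan(+17.859°) = 0.0815, H₀ = 1.4892 rad.
Bracket: H₀ sin φ sin δ + cos φ cos δ sin H₀ = 1.4892×-0.24531×0.30668 + 0.96945×0.95181×0.99667 = -0.112035 + 0.919660 = 0.807625.
Q̄ = (S₀/π) × [bracket] = (589/π) × 0.807625 = 151.42 W/m².
Ratio Q̄_A / Q̄_B = 184.50 / 151.42 = 1.218.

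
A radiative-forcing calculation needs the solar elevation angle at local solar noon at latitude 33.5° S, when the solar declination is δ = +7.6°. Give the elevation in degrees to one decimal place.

At local noon the hour angle is zero, so the zenith angle equals |φ − δ| = |-33.5° − (+7.600°)| = 41.100°.
Elevation = 90° − 41.100° = 48.9°.

48.9°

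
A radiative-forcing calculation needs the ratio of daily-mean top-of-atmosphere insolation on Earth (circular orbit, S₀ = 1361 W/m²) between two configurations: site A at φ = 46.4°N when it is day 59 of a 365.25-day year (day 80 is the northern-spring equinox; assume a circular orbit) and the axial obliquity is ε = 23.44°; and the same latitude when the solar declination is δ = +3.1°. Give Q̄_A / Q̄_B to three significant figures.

— Configuration A (φ=+46.4°):
Solar longitude: λ_s = 360° × (59 − 80)/365.25 = -20.698°, i.e. -20.698° + 360° = 339.302°.
sin δ = sin 23.44° × sin 339.302° = -0.14060, so δ = -8.082°.
cos H₀ = −tan(+46.4°) tan(-8.082°) = 0.1491, H₀ = 1.4211 rad.
Bracket: H₀ sin φ sin δ + cos φ cos δ sin H₀ = 1.4211×0.72417×-0.14060 + 0.68962×0.99007×0.98882 = -0.144694 + 0.675139 = 0.530445.
Q̄ = (S₀/π) × [bracket] = (1361/π) × 0.530445 = 229.80 W/m².
— Configuration B (φ=+46.4°):
cos H₀ = −tan(+46.4°) tan(+3.100°) = -0.0569, H₀ = 1.6277 rad.
Bracket: H₀ sin φ sin δ + cos φ cos δ sin H₀ = 1.6277×0.72417×0.05408 + 0.68962×0.99854×0.99838 = 0.063746 + 0.687498 = 0.751244.
Q̄ = (S₀/π) × [bracket] = (1361/π) × 0.751244 = 325.45 W/m².
Ratio Q̄_A / Q̄_B = 229.80 / 325.45 = 0.7061.

Q̄_A / Q̄_B ≈ 0.706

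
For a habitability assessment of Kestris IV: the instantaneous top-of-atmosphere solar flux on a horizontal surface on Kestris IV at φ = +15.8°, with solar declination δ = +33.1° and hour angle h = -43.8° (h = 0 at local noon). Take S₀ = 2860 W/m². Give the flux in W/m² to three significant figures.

2.09e+03 W/m²

cos θ_z = sin φ sin δ + cos φ cos δ cos h = 0.148693 + 0.581788 = 0.730481.
Flux = S₀ · cos θ_z = 2860 × 0.730481 = 2089 W/m².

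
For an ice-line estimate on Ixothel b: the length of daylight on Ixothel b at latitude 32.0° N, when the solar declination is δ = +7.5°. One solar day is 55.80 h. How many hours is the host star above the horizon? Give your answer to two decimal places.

cos h₀ = −tan ϕ · tan δ = −tan(+32.0°) × tan(+7.500°) = -0.0823, so h₀ = 1.6532 rad = 94.72°.
Daylight = 2h₀/(2π) × 55.80 h = (1.6532/π) × 55.80 = 29.36 h.

29.36 h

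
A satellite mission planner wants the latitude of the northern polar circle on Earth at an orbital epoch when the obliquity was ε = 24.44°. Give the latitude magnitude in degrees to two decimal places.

The polar circle is the lowest latitude that experiences at least one full rotation of continuous daylight at the northern-summer solstice; it lies at |φ| = 90° − ε = 90° − 24.44° = 65.56°.

65.56°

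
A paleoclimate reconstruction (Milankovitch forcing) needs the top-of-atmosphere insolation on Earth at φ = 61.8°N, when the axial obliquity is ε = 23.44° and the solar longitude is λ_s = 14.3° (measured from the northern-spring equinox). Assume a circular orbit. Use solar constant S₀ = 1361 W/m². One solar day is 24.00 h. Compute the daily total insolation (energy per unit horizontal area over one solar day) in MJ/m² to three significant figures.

23.0 MJ/m²

Solar declination: sin δ = sin ε · sin λ_s = sin 23.44° × sin 14.3° = 0.09825, so δ = +5.639°.
cos H₀ = −tan(+61.8°) tan(+5.639°) = -0.1841, H₀ = 1.7560 rad.
Bracket: H₀ sin φ sin δ + cos φ cos δ sin H₀ = 1.7560×0.88130×0.09825 + 0.47255×0.99516×0.98290 = 0.152048 + 0.462221 = 0.614269.
Q̄ = (S₀/π) × [bracket] = (1361/π) × 0.614269 = 266.11 W/m².
Daily total = Q̄ × 24.00 h × 3600 s/h = 266.11 × 24.00 × 3600 / 10⁶ = 22.99 MJ/m².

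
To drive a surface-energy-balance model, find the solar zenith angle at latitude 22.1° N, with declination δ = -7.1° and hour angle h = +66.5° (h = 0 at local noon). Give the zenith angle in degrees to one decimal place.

cos θ_z = sin φ sin δ + cos φ cos δ cos h = -0.046502 + 0.366619 = 0.320117.
θ_z = arccos(0.320117) = 71.3°.

θ_z = 71.3°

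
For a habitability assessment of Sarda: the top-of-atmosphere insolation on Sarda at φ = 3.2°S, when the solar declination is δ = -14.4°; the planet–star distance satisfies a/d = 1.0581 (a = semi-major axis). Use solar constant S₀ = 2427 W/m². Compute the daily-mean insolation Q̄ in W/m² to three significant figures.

cos H₀ = −tan(-3.2°) tan(-14.400°) = -0.0144, H₀ = 1.5852 rad.
Bracket: H₀ sin φ sin δ + cos φ cos δ sin H₀ = 1.5852×-0.05582×-0.24869 + 0.99844×0.96858×0.99990 = 0.022006 + 0.966972 = 0.988978.
Inverse-square distance factor (a/d)² = 1.0581² = 1.119576.
Q̄ = (S₀/π) × 1.119576 × [bracket] = (2427/π) × 1.119576 × 0.988978 = 855.4 W/m².

Q̄ ≈ 855 W/m²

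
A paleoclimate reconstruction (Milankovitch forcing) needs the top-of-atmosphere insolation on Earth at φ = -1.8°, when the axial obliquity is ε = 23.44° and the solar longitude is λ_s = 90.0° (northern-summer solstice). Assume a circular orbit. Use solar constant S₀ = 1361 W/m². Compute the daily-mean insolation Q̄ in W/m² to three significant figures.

Solar declination: sin δ = sin ε · sin λ_s = sin 23.44° × sin 90.0° = 0.39779, so δ = +23.440°.
cos H₀ = −tan(-1.8°) tan(+23.440°) = 0.0136, H₀ = 1.5572 rad.
Bracket: H₀ sin φ sin δ + cos φ cos δ sin H₀ = 1.5572×-0.03141×0.39779 + 0.99951×0.91748×0.99991 = -0.019457 + 0.916948 = 0.897491.
Q̄ = (S₀/π) × [bracket] = (1361/π) × 0.897491 = 388.8 W/m².

Q̄ ≈ 389 W/m²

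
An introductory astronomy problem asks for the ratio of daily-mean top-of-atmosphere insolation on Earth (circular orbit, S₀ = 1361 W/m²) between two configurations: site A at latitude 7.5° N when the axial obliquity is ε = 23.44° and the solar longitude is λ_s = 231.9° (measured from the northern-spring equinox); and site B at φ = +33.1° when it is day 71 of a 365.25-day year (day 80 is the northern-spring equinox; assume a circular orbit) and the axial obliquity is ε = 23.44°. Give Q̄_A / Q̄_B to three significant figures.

— Configuration A (φ=+7.5°):
Solar declination: sin δ = sin ε · sin λ_s = sin 23.44° × sin 231.9° = -0.31303, so δ = -18.242°.
cos H₀ = −tan(+7.5°) tan(-18.242°) = 0.0434, H₀ = 1.5274 rad.
Bracket: H₀ sin φ sin δ + cos φ cos δ sin H₀ = 1.5274×0.13053×-0.31303 + 0.99144×0.94974×0.99906 = -0.062409 + 0.940725 = 0.878316.
Q̄ = (S₀/π) × [bracket] = (1361/π) × 0.878316 = 380.50 W/m².
— Configuration B (φ=+33.1°):
Solar longitude: λ_s = 360° × (71 − 80)/365.25 = -8.871°, i.e. -8.871° + 360° = 351.129°.
sin δ = sin 23.44° × sin 351.129° = -0.06134, so δ = -3.517°.
cos H₀ = −tan(+33.1°) tan(-3.517°) = 0.0401, H₀ = 1.5307 rad.
Bracket: H₀ sin φ sin δ + cos φ cos δ sin H₀ = 1.5307×0.54610×-0.06134 + 0.83772×0.99812×0.99920 = -0.051275 + 0.835476 = 0.784201.
Q̄ = (S₀/π) × [bracket] = (1361/π) × 0.784201 = 339.73 W/m².
Ratio Q̄_A / Q̄_B = 380.50 / 339.73 = 1.120.

Q̄_A / Q̄_B ≈ 1.12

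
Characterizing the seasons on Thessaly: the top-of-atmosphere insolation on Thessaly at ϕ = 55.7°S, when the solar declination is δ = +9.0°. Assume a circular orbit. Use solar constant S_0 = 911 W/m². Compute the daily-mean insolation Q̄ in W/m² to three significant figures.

cos h₀ = −tan(-55.7°) tan(+9.000°) = 0.2322, h₀ = 1.3365 rad.
Bracket: h₀ sin ϕ sin δ + cos ϕ cos δ sin h₀ = 1.3365×-0.82610×0.15643 + 0.56353×0.98769×0.97267 = -0.172712 + 0.541381 = 0.368669.
Q̄ = (S_0/π) × [bracket] = (911/π) × 0.368669 = 106.9 W/m².

Q̄ ≈ 107 W/m²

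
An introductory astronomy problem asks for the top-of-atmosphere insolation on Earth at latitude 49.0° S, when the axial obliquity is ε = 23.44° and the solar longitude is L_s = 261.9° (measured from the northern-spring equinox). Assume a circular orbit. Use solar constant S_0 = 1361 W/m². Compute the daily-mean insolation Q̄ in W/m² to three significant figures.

Q̄ ≈ 496 W/m²

Solar declination: sin δ = sin ε · sin L_s = sin 23.44° × sin 261.9° = -0.39382, so δ = -23.192°.
cos h₀ = −tan(-49.0°) tan(-23.192°) = -0.4929, h₀ = 2.0862 rad.
Bracket: h₀ sin ϕ sin δ + cos ϕ cos δ sin h₀ = 2.0862×-0.75471×-0.39382 + 0.65606×0.91919×0.87010 = 0.620060 + 0.524708 = 1.144768.
Q̄ = (S_0/π) × [bracket] = (1361/π) × 1.144768 = 495.9 W/m².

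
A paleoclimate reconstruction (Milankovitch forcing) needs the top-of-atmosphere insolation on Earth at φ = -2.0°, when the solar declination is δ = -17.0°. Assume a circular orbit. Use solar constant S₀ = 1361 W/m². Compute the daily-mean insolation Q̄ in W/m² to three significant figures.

Q̄ ≈ 421 W/m²

cos H₀ = −tan(-2.0°) tan(-17.000°) = -0.0107, H₀ = 1.5815 rad.
Bracket: H₀ sin φ sin δ + cos φ cos δ sin H₀ = 1.5815×-0.03490×-0.29237 + 0.99939×0.95630×0.99994 = 0.016137 + 0.955659 = 0.971796.
Q̄ = (S₀/π) × [bracket] = (1361/π) × 0.971796 = 421.0 W/m².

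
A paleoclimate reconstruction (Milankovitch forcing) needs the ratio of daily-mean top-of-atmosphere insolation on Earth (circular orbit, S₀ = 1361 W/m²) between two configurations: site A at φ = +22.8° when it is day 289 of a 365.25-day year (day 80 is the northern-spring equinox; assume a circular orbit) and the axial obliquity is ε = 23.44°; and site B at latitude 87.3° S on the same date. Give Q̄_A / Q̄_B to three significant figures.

Q̄_A / Q̄_B ≈ 1.47

— Configuration A (φ=+22.8°):
Solar longitude: λ_s = 360° × (289 − 80)/365.25 = 205.996°.
sin δ = sin 23.44° × sin 205.996° = -0.17435, so δ = -10.041°.
cos H₀ = −tan(+22.8°) tan(-10.041°) = 0.0744, H₀ = 1.4963 rad.
Bracket: H₀ sin φ sin δ + cos φ cos δ sin H₀ = 1.4963×0.38752×-0.17435 + 0.92186×0.98468×0.99723 = -0.101096 + 0.905223 = 0.804127.
Q̄ = (S₀/π) × [bracket] = (1361/π) × 0.804127 = 348.36 W/m².
— Configuration B (φ=-87.3°):
cos H₀ = −tan(-87.3°) tan(-10.041°) = -3.7547 ≤ −1 ⇒ polar day, H₀ = π.
Bracket: H₀ sin φ sin δ + cos φ cos δ sin H₀ = 3.1416×-0.99889×-0.17435 + 0.04711×0.98468×0.00000 = 0.547130 + 0.000000 = 0.547130.
Q̄ = (S₀/π) × [bracket] = (1361/π) × 0.547130 = 237.03 W/m².
Ratio Q̄_A / Q̄_B = 348.36 / 237.03 = 1.470.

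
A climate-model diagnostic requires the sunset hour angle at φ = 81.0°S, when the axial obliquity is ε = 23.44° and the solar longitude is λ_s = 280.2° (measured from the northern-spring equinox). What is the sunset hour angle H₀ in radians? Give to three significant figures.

Solar declination: sin δ = sin ε · sin λ_s = sin 23.44° × sin 280.2° = -0.39150, so δ = -23.048°.
Sunrise equation: cos H₀ = −tan φ · tan δ = -2.6863 ≤ −1, so the Sun never sets (polar day) and H₀ = π.

H₀ = 3.14 rad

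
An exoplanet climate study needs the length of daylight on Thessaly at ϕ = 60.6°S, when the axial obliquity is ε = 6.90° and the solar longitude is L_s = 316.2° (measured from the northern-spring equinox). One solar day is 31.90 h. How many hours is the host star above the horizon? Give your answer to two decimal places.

Solar declination: sin δ = sin ε · sin L_s = sin 6.90° × sin 316.2° = -0.08315, so δ = -4.770°.
cos h₀ = −tan ϕ · tan δ = −tan(-60.6°) × tan(-4.770°) = -0.1481, so h₀ = 1.7194 rad = 98.52°.
Daylight = 2h₀/(2π) × 31.90 h = (1.7194/π) × 31.90 = 17.46 h.

17.46 h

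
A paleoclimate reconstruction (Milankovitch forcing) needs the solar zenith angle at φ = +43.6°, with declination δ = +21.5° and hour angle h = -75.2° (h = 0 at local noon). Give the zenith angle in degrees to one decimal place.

cos θ_z = sin φ sin δ + cos φ cos δ cos h = 0.252746 + 0.172115 = 0.424861.
θ_z = arccos(0.424861) = 64.9°.

θ_z = 64.9°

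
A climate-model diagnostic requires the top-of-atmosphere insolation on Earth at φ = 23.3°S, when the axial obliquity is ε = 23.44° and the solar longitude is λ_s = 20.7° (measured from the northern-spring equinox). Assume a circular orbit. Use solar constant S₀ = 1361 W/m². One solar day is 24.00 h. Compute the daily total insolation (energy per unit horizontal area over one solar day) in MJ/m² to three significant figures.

30.8 MJ/m²

Solar declination: sin δ = sin ε · sin λ_s = sin 23.44° × sin 20.7° = 0.14061, so δ = +8.083°.
cos H₀ = −tan(-23.3°) tan(+8.083°) = 0.0612, H₀ = 1.5096 rad.
Bracket: H₀ sin φ sin δ + cos φ cos δ sin H₀ = 1.5096×-0.39555×0.14061 + 0.91845×0.99007×0.99813 = -0.083961 + 0.907629 = 0.823668.
Q̄ = (S₀/π) × [bracket] = (1361/π) × 0.823668 = 356.83 W/m².
Daily total = Q̄ × 24.00 h × 3600 s/h = 356.83 × 24.00 × 3600 / 10⁶ = 30.83 MJ/m².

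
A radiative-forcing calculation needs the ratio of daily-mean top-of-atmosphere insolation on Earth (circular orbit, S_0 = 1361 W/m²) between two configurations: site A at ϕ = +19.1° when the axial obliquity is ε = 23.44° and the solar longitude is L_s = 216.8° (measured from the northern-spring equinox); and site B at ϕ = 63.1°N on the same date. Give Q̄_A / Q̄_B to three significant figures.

Q̄_A / Q̄_B ≈ 5.05

— Configuration A (ϕ=+19.1°):
Solar declination: sin δ = sin ε · sin L_s = sin 23.44° × sin 216.8° = -0.23828, so δ = -13.785°.
cos h₀ = −tan(+19.1°) tan(-13.785°) = 0.0850, h₀ = 1.4857 rad.
Bracket: h₀ sin ϕ sin δ + cos ϕ cos δ sin h₀ = 1.4857×0.32722×-0.23828 + 0.94495×0.97120×0.99638 = -0.115840 + 0.914413 = 0.798573.
Q̄ = (S_0/π) × [bracket] = (1361/π) × 0.798573 = 345.96 W/m².
— Configuration B (ϕ=+63.1°):
cos h₀ = −tan(+63.1°) tan(-13.785°) = 0.4836, h₀ = 1.0660 rad.
Bracket: h₀ sin ϕ sin δ + cos ϕ cos δ sin h₀ = 1.0660×0.89180×-0.23828 + 0.45243×0.97120×0.87528 = -0.226523 + 0.384598 = 0.158075.
Q̄ = (S_0/π) × [bracket] = (1361/π) × 0.158075 = 68.481 W/m².
Ratio Q̄_A / Q̄_B = 345.96 / 68.481 = 5.052.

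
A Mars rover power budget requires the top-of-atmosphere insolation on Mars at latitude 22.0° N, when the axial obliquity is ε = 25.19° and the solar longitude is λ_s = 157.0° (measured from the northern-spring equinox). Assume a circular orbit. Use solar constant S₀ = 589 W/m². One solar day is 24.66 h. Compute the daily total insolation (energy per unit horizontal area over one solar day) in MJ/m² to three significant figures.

16.9 MJ/m²

Solar declination: sin δ = sin ε · sin λ_s = sin 25.19° × sin 157.0° = 0.16630, so δ = +9.573°.
cos H₀ = −tan(+22.0°) tan(+9.573°) = -0.0681, H₀ = 1.6390 rad.
Bracket: H₀ sin φ sin δ + cos φ cos δ sin H₀ = 1.6390×0.37461×0.16630 + 0.92718×0.98607×0.99768 = 0.102106 + 0.912143 = 1.014249.
Q̄ = (S₀/π) × [bracket] = (589/π) × 1.014249 = 190.16 W/m².
Daily total = Q̄ × 24.66 h × 3600 s/h = 190.16 × 24.66 × 3600 / 10⁶ = 16.88 MJ/m².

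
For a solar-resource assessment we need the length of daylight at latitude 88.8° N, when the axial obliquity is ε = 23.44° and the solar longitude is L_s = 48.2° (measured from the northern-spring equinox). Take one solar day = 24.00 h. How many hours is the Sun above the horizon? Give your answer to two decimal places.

24.00 h

Solar declination: sin δ = sin ε · sin L_s = sin 23.44° × sin 48.2° = 0.29654, so δ = +17.250°.
Sunrise equation: cos h₀ = −tan ϕ · tan δ = -14.8235 ≤ −1, so the Sun never sets (polar day) and h₀ = π.
Daylight = 2h₀/(2π) × 24.00 h = (3.1416/π) × 24.00 = 24.00 h.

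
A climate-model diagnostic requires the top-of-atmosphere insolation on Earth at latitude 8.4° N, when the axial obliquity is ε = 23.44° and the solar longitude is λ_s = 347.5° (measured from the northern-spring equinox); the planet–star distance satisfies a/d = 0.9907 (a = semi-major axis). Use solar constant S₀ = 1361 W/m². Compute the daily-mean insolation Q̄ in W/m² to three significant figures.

Q̄ ≈ 411 W/m²

Solar declination: sin δ = sin ε · sin λ_s = sin 23.44° × sin 347.5° = -0.08610, so δ = -4.939°.
cos H₀ = −tan(+8.4°) tan(-4.939°) = 0.0128, H₀ = 1.5580 rad.
Bracket: H₀ sin φ sin δ + cos φ cos δ sin H₀ = 1.5580×0.14608×-0.08610 + 0.98927×0.99629×0.99992 = -0.019596 + 0.985521 = 0.965925.
Inverse-square distance factor (a/d)² = 0.9907² = 0.981486.
Q̄ = (S₀/π) × 0.981486 × [bracket] = (1361/π) × 0.981486 × 0.965925 = 410.7 W/m².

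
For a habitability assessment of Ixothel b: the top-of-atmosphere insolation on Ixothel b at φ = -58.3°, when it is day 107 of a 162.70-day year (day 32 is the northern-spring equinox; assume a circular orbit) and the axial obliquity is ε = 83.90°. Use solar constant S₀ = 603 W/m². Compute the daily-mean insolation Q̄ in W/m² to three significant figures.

Q̄ ≈ 44.0 W/m²

Solar longitude: λ_s = 360° × (107 − 32)/162.70 = 165.950°.
sin δ = sin 83.90° × sin 165.950° = 0.24140, so δ = +13.969°.
cos H₀ = −tan(-58.3°) tan(+13.969°) = 0.4028, H₀ = 1.1563 rad.
Bracket: H₀ sin φ sin δ + cos φ cos δ sin H₀ = 1.1563×-0.85081×0.24140 + 0.52547×0.97043×0.91530 = -0.237487 + 0.466741 = 0.229254.
Q̄ = (S₀/π) × [bracket] = (603/π) × 0.229254 = 44.00 W/m².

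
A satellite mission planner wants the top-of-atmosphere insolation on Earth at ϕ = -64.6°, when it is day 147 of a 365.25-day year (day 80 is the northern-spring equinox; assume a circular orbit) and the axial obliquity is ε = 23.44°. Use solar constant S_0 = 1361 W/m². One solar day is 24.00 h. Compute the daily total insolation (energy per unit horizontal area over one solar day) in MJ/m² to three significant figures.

1.07 MJ/m²

Solar longitude: L_s = 360° × (147 − 80)/365.25 = 66.037°.
sin δ = sin 23.44° × sin 66.037° = 0.36350, so δ = +21.315°.
cos h₀ = −tan(-64.6°) tan(+21.315°) = 0.8217, h₀ = 0.6063 rad.
Bracket: h₀ sin ϕ sin δ + cos ϕ cos δ sin h₀ = 0.6063×-0.90334×0.36350 + 0.42894×0.93159×0.56985 = -0.199087 + 0.227710 = 0.028623.
Q̄ = (S_0/π) × [bracket] = (1361/π) × 0.028623 = 12.400 W/m².
Daily total = Q̄ × 24.00 h × 3600 s/h = 12.400 × 24.00 × 3600 / 10⁶ = 1.071 MJ/m².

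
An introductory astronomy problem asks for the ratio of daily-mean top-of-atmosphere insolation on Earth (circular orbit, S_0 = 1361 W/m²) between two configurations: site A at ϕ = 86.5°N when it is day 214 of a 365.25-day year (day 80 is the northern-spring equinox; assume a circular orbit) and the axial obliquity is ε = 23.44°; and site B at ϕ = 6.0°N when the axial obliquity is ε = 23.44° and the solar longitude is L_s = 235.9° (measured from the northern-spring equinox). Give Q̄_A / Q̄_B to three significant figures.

Q̄_A / Q̄_B ≈ 1.05

— Configuration A (ϕ=+86.5°):
Solar longitude: L_s = 360° × (214 − 80)/365.25 = 132.074°.
sin δ = sin 23.44° × sin 132.074° = 0.29527, so δ = +17.174°.
cos h₀ = −tan(+86.5°) tan(+17.174°) = -5.0529 ≤ −1 ⇒ polar day, h₀ = π.
Bracket: h₀ sin ϕ sin δ + cos ϕ cos δ sin h₀ = 3.1416×0.99813×0.29527 + 0.06105×0.95541×0.00000 = 0.925886 + 0.000000 = 0.925886.
Q̄ = (S_0/π) × [bracket] = (1361/π) × 0.925886 = 401.11 W/m².
— Configuration B (ϕ=+6.0°):
Solar declination: sin δ = sin ε · sin L_s = sin 23.44° × sin 235.9° = -0.32939, so δ = -19.232°.
cos h₀ = −tan(+6.0°) tan(-19.232°) = 0.0367, h₀ = 1.5341 rad.
Bracket: h₀ sin ϕ sin δ + cos ϕ cos δ sin h₀ = 1.5341×0.10453×-0.32939 + 0.99452×0.94419×0.99933 = -0.052821 + 0.938387 = 0.885566.
Q̄ = (S_0/π) × [bracket] = (1361/π) × 0.885566 = 383.64 W/m².
Ratio Q̄_A / Q̄_B = 401.11 / 383.64 = 1.046.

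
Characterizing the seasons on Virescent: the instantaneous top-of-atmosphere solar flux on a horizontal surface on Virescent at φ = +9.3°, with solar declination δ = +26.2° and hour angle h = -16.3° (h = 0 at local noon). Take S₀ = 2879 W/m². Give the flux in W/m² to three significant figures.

cos θ_z = sin φ sin δ + cos φ cos δ cos h = 0.071349 + 0.849874 = 0.921223.
Flux = S₀ · cos θ_z = 2879 × 0.921223 = 2652 W/m².

2.65e+03 W/m²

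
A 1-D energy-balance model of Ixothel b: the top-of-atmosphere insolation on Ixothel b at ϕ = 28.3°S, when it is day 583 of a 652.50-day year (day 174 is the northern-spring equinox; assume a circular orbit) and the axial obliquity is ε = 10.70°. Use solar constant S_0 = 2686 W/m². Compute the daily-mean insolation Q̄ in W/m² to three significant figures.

Q̄ ≈ 833 W/m²

Solar longitude: L_s = 360° × (583 − 174)/652.50 = 225.655°.
sin δ = sin 10.70° × sin 225.655° = -0.13278, so δ = -7.630°.
cos h₀ = −tan(-28.3°) tan(-7.630°) = -0.0721, h₀ = 1.6430 rad.
Bracket: h₀ sin ϕ sin δ + cos ϕ cos δ sin h₀ = 1.6430×-0.47409×-0.13278 + 0.88048×0.99115×0.99740 = 0.103426 + 0.870419 = 0.973845.
Q̄ = (S_0/π) × [bracket] = (2686/π) × 0.973845 = 832.6 W/m².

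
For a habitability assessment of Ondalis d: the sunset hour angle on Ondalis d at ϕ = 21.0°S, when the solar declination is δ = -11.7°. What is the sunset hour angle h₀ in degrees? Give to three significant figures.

h₀ = 94.6°

cos h₀ = −tan ϕ · tan δ = −tan(-21.0°) × tan(-11.700°) = -0.0795, so h₀ = 1.6504 rad = 94.56°.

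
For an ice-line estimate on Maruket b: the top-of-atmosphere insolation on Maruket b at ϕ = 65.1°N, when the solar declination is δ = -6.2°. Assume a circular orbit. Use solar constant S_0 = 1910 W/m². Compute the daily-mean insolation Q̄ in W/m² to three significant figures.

cos h₀ = −tan(+65.1°) tan(-6.200°) = 0.2340, h₀ = 1.3346 rad.
Bracket: h₀ sin ϕ sin δ + cos ϕ cos δ sin h₀ = 1.3346×0.90704×-0.10800 + 0.42104×0.99415×0.97223 = -0.130738 + 0.406953 = 0.276215.
Q̄ = (S_0/π) × [bracket] = (1910/π) × 0.276215 = 167.9 W/m².

Q̄ ≈ 168 W/m²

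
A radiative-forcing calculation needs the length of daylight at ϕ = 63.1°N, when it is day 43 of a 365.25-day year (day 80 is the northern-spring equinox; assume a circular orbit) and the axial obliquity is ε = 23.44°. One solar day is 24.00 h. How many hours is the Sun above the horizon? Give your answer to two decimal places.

Solar longitude: L_s = 360° × (43 − 80)/365.25 = -36.468°, i.e. -36.468° + 360° = 323.532°.
sin δ = sin 23.44° × sin 323.532° = -0.23644, so δ = -13.676°.
cos h₀ = −tan ϕ · tan δ = −tan(+63.1°) × tan(-13.676°) = 0.4796, so h₀ = 1.0706 rad = 61.34°.
Daylight = 2h₀/(2π) × 24.00 h = (1.0706/π) × 24.00 = 8.18 h.

8.18 h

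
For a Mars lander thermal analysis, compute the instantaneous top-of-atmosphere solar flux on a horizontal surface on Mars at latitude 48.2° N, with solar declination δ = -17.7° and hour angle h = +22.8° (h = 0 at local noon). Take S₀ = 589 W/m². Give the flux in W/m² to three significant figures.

cos θ_z = sin φ sin δ + cos φ cos δ cos h = -0.226649 + 0.585364 = 0.358715.
Flux = S₀ · cos θ_z = 589 × 0.358715 = 211.3 W/m².

211 W/m²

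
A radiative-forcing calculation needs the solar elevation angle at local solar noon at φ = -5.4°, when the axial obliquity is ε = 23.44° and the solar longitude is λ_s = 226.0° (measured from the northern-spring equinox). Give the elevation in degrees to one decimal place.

Solar declination: sin δ = sin ε · sin λ_s = sin 23.44° × sin 226.0° = -0.28615, so δ = -16.627°.
At local noon the hour angle is zero, so the zenith angle equals |φ − δ| = |-5.4° − (-16.627°)| = 11.227°.
Elevation = 90° − 11.227° = 78.8°.

78.8°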